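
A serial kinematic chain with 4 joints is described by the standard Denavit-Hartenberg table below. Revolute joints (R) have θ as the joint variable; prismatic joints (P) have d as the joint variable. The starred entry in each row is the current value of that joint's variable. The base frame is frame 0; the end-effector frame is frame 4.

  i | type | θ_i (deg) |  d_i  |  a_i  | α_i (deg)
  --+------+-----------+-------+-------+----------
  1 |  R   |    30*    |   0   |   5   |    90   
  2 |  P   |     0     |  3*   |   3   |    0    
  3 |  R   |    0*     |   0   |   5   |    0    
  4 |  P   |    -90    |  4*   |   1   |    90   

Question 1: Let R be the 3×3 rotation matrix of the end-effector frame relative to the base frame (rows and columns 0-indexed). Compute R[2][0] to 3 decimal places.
-1.000

End-effector x-axis (col 0 of R) = (0.0000,-0.0000,-1.0000)
R[2][0] = -1.0000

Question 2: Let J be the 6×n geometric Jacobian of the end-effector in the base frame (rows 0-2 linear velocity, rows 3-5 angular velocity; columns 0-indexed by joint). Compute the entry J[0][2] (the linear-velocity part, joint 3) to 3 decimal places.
0.866

axis z_2 = (0.5000,-0.8660,0.0000); lever o_n−o_2 = (6.3301,-0.9641,-1.0000)
cross product → J_v[:, 2] = (0.8660,0.5000,5.0000)
J_ω[:, 2] = z_2
entry J[0][2] = 0.8660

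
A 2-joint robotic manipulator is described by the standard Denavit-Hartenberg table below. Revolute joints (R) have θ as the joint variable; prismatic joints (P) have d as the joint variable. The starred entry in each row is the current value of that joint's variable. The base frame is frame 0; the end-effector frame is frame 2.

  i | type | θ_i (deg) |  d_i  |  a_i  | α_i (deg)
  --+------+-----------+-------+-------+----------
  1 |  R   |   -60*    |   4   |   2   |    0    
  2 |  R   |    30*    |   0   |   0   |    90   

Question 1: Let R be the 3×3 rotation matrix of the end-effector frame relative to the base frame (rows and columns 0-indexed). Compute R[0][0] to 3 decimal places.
End-effector x-axis (col 0 of R) = (0.8660,-0.5000,0.0000)
R[0][0] = 0.8660

0.866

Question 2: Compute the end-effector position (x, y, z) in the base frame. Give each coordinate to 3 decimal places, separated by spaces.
1.000 -1.732 4.000

after link 1: o_1 = (1.0000, -1.7321, 4.0000)
after link 2: o_2 = (1.0000, -1.7321, 4.0000)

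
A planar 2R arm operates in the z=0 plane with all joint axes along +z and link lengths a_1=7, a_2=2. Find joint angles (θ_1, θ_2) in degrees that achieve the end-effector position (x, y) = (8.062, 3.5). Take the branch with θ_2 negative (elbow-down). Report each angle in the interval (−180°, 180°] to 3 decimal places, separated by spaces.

cos θ_2 = (77.2458−7²−2²)/(2·7·2) = 0.8659; θ_2 = -30.0117° (elbow-down)
β = atan2(3.5000,8.0620) = 23.4674°; ψ = atan2(-1.0004,8.7318) = -6.5355°
θ_1 = β − ψ = 30.0029°

30.003 -30.012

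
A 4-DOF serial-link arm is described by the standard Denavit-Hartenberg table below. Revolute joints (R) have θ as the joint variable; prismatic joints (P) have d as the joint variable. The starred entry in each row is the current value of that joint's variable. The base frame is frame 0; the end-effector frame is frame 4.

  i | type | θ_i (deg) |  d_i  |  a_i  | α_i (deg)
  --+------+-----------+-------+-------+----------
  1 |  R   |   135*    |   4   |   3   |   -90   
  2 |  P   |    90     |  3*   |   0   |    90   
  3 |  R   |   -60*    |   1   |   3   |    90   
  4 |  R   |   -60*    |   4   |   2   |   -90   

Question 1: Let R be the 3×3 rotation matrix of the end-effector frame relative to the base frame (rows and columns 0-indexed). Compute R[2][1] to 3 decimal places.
End-effector y-axis (col 1 of R) = (-0.3536,-0.3536,-0.8660)
R[2][1] = -0.8660

-0.866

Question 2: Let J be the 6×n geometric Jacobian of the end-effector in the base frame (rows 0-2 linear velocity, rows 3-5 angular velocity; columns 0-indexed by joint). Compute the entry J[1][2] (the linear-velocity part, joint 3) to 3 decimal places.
1.035

axis z_2 = (-0.7071,0.7071,0.0000); lever o_n−o_2 = (4.3813,3.3461,1.4641)
cross product → J_v[:, 2] = (1.0353,1.0353,-5.4641)
J_ω[:, 2] = z_2
entry J[1][2] = 1.0353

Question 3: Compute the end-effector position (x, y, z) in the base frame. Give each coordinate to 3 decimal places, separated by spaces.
0.139 3.346 5.464

after link 1: o_1 = (-2.1213, 2.1213, 4.0000)
after link 2: o_2 = (-4.2426, 0.0000, 4.0000)
after link 3: o_3 = (-3.1126, 2.5442, 2.5000)
after link 4: o_4 = (0.1387, 3.3461, 5.4641)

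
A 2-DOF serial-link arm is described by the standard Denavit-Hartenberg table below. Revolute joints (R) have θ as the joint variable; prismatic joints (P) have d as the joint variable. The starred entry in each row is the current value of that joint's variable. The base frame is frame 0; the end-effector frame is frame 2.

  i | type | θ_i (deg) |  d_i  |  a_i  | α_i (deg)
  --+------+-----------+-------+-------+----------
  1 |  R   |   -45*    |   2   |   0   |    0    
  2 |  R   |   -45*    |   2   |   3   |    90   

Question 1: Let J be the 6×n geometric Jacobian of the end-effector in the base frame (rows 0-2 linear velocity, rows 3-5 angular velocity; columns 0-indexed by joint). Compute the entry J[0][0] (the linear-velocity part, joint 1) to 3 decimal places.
axis z_0 = ẑ; lever o_n−o_0 = (0.0000,-3.0000,4.0000)
cross product → J_v[:, 0] = (3.0000,0.0000,-0.0000)
J_ω[:, 0] = z_0
entry J[0][0] = 3.0000

3.000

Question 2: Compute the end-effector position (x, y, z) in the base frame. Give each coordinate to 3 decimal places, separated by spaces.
after link 1: o_1 = (0.0000, 0.0000, 2.0000)
after link 2: o_2 = (0.0000, -3.0000, 4.0000)

0.000 -3.000 4.000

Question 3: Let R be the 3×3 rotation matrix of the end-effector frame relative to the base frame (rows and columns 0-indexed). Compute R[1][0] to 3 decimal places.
End-effector x-axis (col 0 of R) = (0.0000,-1.0000,0.0000)
R[1][0] = -1.0000

-1.000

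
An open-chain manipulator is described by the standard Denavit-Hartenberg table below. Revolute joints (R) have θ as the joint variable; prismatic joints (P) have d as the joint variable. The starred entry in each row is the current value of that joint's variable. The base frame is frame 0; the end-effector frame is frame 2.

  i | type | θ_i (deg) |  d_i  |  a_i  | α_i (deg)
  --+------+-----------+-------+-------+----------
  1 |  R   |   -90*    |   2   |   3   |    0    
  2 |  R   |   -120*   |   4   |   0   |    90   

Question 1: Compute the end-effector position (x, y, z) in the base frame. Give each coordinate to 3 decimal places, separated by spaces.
0.000 -3.000 6.000

after link 1: o_1 = (0.0000, -3.0000, 2.0000)
after link 2: o_2 = (0.0000, -3.0000, 6.0000)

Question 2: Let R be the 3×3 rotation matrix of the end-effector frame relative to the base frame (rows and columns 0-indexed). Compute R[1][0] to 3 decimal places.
End-effector x-axis (col 0 of R) = (-0.8660,0.5000,0.0000)
R[1][0] = 0.5000

0.500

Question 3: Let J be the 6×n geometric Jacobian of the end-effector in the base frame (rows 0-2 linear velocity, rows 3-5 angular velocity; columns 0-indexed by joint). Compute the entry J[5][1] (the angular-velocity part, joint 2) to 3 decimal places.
axis z_1 = (0.0000,0.0000,1.0000); lever o_n−o_1 = (0.0000,0.0000,4.0000)
cross product → J_v[:, 1] = (0.0000,0.0000,0.0000)
J_ω[:, 1] = z_1
entry J[5][1] = 1.0000

1.000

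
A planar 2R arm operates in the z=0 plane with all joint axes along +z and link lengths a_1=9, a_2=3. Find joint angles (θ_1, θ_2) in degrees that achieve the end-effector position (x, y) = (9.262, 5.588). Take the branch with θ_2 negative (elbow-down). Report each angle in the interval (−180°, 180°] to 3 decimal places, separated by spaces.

44.999 -59.987

cos θ_2 = (117.0104−9²−3²)/(2·9·3) = 0.5002; θ_2 = -59.9873° (elbow-down)
β = atan2(5.5880,9.2620) = 31.1036°; ψ = atan2(-2.5977,10.5006) = -13.8954°
θ_1 = β − ψ = 44.9991°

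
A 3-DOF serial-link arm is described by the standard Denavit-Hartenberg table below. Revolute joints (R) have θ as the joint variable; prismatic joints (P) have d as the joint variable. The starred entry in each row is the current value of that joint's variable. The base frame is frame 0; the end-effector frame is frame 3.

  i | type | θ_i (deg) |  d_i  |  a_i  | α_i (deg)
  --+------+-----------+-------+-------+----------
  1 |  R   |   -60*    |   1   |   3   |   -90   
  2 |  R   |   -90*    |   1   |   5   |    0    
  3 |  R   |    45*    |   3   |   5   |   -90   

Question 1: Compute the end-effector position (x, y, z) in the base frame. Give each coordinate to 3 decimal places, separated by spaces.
6.732 -3.660 9.536

after link 1: o_1 = (1.5000, -2.5981, 1.0000)
after link 2: o_2 = (2.3660, -2.0981, 6.0000)
after link 3: o_3 = (6.7319, -3.6599, 9.5355)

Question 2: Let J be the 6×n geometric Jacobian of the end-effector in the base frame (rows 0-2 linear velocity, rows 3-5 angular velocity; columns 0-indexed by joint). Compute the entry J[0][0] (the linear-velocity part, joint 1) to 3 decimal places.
3.660

axis z_0 = ẑ; lever o_n−o_0 = (6.7319,-3.6599,9.5355)
cross product → J_v[:, 0] = (3.6599,6.7319,-0.0000)
J_ω[:, 0] = z_0
entry J[0][0] = 3.6599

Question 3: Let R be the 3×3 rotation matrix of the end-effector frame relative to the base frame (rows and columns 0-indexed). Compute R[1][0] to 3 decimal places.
End-effector x-axis (col 0 of R) = (0.3536,-0.6124,0.7071)
R[1][0] = -0.6124

-0.612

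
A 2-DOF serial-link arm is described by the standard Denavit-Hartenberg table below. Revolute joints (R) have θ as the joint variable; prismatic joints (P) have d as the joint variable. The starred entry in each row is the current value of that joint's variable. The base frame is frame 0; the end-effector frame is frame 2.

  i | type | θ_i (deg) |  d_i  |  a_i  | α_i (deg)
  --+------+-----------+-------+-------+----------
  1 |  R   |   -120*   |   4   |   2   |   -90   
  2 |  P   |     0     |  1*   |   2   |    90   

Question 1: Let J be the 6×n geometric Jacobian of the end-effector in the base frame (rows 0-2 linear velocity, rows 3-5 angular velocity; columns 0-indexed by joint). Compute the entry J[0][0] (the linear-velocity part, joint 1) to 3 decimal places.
axis z_0 = ẑ; lever o_n−o_0 = (-1.1340,-3.9641,4.0000)
cross product → J_v[:, 0] = (3.9641,-1.1340,0.0000)
J_ω[:, 0] = z_0
entry J[0][0] = 3.9641

3.964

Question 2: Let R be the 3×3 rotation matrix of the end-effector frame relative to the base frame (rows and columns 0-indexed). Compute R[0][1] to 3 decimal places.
0.866

End-effector y-axis (col 1 of R) = (0.8660,-0.5000,0.0000)
R[0][1] = 0.8660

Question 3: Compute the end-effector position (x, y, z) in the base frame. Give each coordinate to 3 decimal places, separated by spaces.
-1.134 -3.964 4.000

after link 1: o_1 = (-1.0000, -1.7321, 4.0000)
after link 2: o_2 = (-1.1340, -3.9641, 4.0000)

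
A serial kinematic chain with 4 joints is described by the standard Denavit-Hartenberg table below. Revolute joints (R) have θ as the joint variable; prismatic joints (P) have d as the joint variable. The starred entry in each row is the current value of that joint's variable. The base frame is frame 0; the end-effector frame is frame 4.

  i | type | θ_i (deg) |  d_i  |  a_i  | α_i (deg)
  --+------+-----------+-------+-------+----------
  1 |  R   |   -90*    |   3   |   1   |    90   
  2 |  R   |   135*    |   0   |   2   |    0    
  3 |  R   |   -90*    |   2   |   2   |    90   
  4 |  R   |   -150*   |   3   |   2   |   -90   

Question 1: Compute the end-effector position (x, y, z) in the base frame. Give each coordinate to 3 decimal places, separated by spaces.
-1.000 -1.897 2.482

after link 1: o_1 = (0.0000, -1.0000, 3.0000)
after link 2: o_2 = (0.0000, 0.4142, 4.4142)
after link 3: o_3 = (-2.0000, -1.0000, 5.8284)
after link 4: o_4 = (-1.0000, -1.8966, 2.4824)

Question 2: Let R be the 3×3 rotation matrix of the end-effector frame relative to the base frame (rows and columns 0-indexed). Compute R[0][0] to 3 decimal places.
0.500

End-effector x-axis (col 0 of R) = (0.5000,0.6124,-0.6124)
R[0][0] = 0.5000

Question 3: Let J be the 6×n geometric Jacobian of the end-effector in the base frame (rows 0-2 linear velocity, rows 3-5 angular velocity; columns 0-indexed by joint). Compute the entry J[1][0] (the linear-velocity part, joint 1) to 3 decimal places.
-1.000

axis z_0 = ẑ; lever o_n−o_0 = (-1.0000,-1.8966,2.4824)
cross product → J_v[:, 0] = (1.8966,-1.0000,0.0000)
J_ω[:, 0] = z_0
entry J[1][0] = -1.0000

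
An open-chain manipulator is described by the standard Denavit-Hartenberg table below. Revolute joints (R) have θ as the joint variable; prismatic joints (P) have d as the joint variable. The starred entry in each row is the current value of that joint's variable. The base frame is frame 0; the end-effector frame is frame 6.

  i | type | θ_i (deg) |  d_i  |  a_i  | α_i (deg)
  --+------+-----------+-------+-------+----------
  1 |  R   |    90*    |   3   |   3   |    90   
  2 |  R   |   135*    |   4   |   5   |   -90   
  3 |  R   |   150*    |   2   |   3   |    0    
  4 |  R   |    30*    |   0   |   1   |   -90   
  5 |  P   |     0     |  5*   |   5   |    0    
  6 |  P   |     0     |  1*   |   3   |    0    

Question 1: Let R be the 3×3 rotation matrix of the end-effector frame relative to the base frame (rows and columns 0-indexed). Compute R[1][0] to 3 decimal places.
0.707

End-effector x-axis (col 0 of R) = (0.0000,0.7071,-0.7071)
R[1][0] = 0.7071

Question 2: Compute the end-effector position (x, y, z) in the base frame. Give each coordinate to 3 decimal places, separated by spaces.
8.500 6.251 -3.080

after link 1: o_1 = (0.0000, 3.0000, 3.0000)
after link 2: o_2 = (4.0000, -0.5355, 6.5355)
after link 3: o_3 = (2.5000, -0.1126, 3.2842)
after link 4: o_4 = (2.5000, 0.5945, 2.5771)
after link 5: o_5 = (7.5000, 4.1300, -0.9584)
after link 6: o_6 = (8.5000, 6.2513, -3.0798)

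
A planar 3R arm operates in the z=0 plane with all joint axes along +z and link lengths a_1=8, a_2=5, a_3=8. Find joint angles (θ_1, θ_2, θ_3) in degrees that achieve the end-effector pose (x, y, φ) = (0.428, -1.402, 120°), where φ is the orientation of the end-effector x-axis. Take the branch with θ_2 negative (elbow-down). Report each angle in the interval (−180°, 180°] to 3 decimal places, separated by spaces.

wrist centre = target − a_3·(cos φ, sin φ) = (4.4280, -8.3302)
cos θ_2 = (88.9995−8²−5²)/(2·8·5) = -0.0000; θ_2 = -90.0004° (elbow-down)
β = atan2(-8.3302,4.4280) = -62.0067°; ψ = atan2(-5.0000,8.0000) = -32.0055°
θ_1 = β − ψ = -30.0012°
θ_3 = φ − θ_1 − θ_2 = -119.9984° (wrapped to (-180°,180°])

-30.001 -90.000 -119.998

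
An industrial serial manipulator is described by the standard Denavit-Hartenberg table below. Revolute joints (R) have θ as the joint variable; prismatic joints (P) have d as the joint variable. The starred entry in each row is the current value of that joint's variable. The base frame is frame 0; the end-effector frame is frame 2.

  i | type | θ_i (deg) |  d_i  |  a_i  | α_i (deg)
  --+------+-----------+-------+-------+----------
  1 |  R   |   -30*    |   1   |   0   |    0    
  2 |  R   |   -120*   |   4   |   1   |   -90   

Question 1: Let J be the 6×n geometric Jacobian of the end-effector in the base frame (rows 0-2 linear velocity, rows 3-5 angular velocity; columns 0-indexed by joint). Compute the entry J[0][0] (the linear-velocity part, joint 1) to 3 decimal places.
axis z_0 = ẑ; lever o_n−o_0 = (-0.8660,-0.5000,5.0000)
cross product → J_v[:, 0] = (0.5000,-0.8660,0.0000)
J_ω[:, 0] = z_0
entry J[0][0] = 0.5000

0.500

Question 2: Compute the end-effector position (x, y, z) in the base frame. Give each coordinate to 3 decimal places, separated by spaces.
-0.866 -0.500 5.000

after link 1: o_1 = (0.0000, 0.0000, 1.0000)
after link 2: o_2 = (-0.8660, -0.5000, 5.0000)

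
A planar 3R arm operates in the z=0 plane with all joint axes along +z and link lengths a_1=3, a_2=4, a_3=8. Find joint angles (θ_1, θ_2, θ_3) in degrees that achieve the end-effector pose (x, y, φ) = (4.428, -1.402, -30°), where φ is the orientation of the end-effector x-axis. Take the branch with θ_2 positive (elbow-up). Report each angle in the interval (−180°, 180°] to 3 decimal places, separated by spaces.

wrist centre = target − a_3·(cos φ, sin φ) = (-2.5002, 2.5980)
cos θ_2 = (13.0006−3²−4²)/(2·3·4) = -0.5000; θ_2 = 119.9983° (elbow-up)
β = atan2(2.5980,-2.5002) = 133.9011°; ψ = atan2(3.4642,1.0001) = 73.8966°
θ_1 = β − ψ = 60.0045°
θ_3 = φ − θ_1 − θ_2 = 149.9972° (wrapped to (-180°,180°])

60.004 119.998 149.997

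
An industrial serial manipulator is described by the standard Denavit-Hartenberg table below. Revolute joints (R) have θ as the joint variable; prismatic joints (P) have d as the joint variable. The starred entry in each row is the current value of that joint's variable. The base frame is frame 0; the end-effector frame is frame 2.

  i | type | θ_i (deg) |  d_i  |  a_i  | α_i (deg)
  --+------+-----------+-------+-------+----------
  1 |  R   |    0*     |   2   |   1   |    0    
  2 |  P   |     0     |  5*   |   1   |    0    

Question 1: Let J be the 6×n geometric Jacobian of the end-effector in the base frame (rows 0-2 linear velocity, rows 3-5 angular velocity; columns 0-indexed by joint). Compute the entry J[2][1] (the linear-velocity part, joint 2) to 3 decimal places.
1.000

prismatic axis z_1 = (0.0000,0.0000,1.0000)
J_v[:, 1] = z_1; J_ω[:, 1] = (0,0,0)
entry J[2][1] = 1.0000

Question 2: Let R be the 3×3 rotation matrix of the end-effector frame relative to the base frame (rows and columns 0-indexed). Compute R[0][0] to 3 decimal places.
1.000

End-effector x-axis (col 0 of R) = (1.0000,0.0000,0.0000)
R[0][0] = 1.0000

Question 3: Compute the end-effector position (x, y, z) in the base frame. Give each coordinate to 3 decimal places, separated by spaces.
2.000 0.000 7.000

after link 1: o_1 = (1.0000, 0.0000, 2.0000)
after link 2: o_2 = (2.0000, 0.0000, 7.0000)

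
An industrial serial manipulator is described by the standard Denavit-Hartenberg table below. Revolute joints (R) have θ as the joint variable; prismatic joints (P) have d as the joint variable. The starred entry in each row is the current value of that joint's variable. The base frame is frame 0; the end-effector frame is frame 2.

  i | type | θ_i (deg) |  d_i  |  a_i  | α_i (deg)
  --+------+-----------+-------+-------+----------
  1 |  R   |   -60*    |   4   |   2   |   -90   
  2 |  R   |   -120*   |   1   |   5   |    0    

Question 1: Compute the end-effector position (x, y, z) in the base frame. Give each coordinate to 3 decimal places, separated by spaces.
0.616 0.933 8.330

after link 1: o_1 = (1.0000, -1.7321, 4.0000)
after link 2: o_2 = (0.6160, 0.9330, 8.3301)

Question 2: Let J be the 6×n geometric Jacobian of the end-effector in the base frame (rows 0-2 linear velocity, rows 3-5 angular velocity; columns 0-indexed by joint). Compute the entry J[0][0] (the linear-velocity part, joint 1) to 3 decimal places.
axis z_0 = ẑ; lever o_n−o_0 = (0.6160,0.9330,8.3301)
cross product → J_v[:, 0] = (-0.9330,0.6160,0.0000)
J_ω[:, 0] = z_0
entry J[0][0] = -0.9330

-0.933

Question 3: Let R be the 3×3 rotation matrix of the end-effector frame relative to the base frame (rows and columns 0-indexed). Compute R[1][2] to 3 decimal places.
End-effector z-axis (col 2 of R) = (0.8660,0.5000,0.0000)
R[1][2] = 0.5000

0.500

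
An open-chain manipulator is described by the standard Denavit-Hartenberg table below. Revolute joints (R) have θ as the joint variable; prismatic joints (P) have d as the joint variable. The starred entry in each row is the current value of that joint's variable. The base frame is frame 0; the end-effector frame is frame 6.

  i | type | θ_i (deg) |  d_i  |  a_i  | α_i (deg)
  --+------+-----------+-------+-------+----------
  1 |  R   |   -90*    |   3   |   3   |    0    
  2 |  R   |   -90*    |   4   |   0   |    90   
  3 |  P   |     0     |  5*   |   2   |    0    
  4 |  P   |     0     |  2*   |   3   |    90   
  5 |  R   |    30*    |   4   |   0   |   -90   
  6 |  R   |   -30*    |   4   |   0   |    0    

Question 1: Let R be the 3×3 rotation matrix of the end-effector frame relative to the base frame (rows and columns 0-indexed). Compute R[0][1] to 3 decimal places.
End-effector y-axis (col 1 of R) = (-0.4330,0.2500,0.8660)
R[0][1] = -0.4330

-0.433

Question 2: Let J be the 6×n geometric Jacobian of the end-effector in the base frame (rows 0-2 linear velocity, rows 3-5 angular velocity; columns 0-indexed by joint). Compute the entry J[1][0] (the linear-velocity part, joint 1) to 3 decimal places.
axis z_0 = ẑ; lever o_n−o_0 = (-3.0000,7.4641,3.0000)
cross product → J_v[:, 0] = (-7.4641,-3.0000,0.0000)
J_ω[:, 0] = z_0
entry J[1][0] = -3.0000

-3.000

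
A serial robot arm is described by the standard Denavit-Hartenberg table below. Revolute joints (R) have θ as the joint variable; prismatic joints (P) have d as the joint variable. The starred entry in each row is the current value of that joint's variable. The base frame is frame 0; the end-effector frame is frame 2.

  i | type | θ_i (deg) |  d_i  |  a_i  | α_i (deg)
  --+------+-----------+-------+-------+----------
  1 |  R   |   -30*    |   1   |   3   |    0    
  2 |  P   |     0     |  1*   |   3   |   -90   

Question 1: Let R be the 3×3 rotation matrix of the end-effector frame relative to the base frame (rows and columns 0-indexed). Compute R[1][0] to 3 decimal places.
End-effector x-axis (col 0 of R) = (0.8660,-0.5000,0.0000)
R[1][0] = -0.5000

-0.500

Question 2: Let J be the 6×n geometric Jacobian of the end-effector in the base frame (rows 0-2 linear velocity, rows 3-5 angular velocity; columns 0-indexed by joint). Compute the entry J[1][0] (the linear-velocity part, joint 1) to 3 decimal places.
axis z_0 = ẑ; lever o_n−o_0 = (5.1962,-3.0000,2.0000)
cross product → J_v[:, 0] = (3.0000,5.1962,-0.0000)
J_ω[:, 0] = z_0
entry J[1][0] = 5.1962

5.196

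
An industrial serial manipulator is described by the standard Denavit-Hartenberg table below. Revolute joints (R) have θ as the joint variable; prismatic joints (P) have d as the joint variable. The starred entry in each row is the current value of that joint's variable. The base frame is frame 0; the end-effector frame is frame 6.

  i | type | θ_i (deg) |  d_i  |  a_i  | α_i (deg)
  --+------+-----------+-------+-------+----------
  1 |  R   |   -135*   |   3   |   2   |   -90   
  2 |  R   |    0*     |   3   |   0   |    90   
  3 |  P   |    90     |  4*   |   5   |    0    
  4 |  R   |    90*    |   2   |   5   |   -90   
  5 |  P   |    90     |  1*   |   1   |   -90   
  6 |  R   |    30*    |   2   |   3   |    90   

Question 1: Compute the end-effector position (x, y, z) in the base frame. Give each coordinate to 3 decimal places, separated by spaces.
after link 1: o_1 = (-1.4142, -1.4142, 3.0000)
after link 2: o_2 = (0.7071, -3.5355, 3.0000)
after link 3: o_3 = (4.2426, -7.0711, 7.0000)
after link 4: o_4 = (7.7782, -3.5355, 9.0000)
after link 5: o_5 = (7.0711, -2.8284, 8.0000)
after link 6: o_6 = (6.7175, -5.3033, 5.4019)

6.718 -5.303 5.402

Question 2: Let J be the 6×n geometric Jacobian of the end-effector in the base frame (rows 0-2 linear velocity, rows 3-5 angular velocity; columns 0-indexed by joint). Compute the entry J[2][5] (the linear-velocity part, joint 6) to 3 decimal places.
1.500

axis z_5 = (-0.7071,-0.7071,-0.0000); lever o_n−o_5 = (-0.3536,-2.4749,-2.5981)
cross product → J_v[:, 5] = (1.8371,-1.8371,1.5000)
J_ω[:, 5] = z_5
entry J[2][5] = 1.5000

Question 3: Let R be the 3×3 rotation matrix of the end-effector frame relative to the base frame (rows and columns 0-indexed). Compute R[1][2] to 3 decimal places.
End-effector z-axis (col 2 of R) = (-0.6124,0.6124,-0.5000)
R[1][2] = 0.6124

0.612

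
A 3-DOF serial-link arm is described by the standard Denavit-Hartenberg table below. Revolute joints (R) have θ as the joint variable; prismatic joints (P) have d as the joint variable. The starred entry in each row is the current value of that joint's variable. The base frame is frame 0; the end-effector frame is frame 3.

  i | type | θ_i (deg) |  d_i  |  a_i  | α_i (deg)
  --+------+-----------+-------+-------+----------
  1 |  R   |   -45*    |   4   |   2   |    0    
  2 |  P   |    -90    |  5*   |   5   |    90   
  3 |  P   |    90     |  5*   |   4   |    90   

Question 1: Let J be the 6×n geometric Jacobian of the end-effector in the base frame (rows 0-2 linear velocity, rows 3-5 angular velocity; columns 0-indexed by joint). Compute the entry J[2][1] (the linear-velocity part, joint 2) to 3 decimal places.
prismatic axis z_1 = (0.0000,0.0000,1.0000)
J_v[:, 1] = z_1; J_ω[:, 1] = (0,0,0)
entry J[2][1] = 1.0000

1.000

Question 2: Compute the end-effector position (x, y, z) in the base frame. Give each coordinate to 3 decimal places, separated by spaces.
after link 1: o_1 = (1.4142, -1.4142, 4.0000)
after link 2: o_2 = (-2.1213, -4.9497, 9.0000)
after link 3: o_3 = (-5.6569, -1.4142, 13.0000)

-5.657 -1.414 13.000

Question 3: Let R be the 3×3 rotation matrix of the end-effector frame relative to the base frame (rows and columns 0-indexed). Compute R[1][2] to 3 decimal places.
-0.707

End-effector z-axis (col 2 of R) = (-0.7071,-0.7071,-0.0000)
R[1][2] = -0.7071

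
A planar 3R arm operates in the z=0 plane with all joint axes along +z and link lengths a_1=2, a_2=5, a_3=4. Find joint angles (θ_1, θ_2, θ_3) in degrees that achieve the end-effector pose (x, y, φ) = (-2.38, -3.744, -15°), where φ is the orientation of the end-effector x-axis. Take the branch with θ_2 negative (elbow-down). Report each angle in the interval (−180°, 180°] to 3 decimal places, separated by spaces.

wrist centre = target − a_3·(cos φ, sin φ) = (-6.2437, -2.7087)
cos θ_2 = (46.3210−2²−5²)/(2·2·5) = 0.8661; θ_2 = -29.9971° (elbow-down)
β = atan2(-2.7087,-6.2437) = -156.5472°; ψ = atan2(-2.4998,6.3303) = -21.5488°
θ_1 = β − ψ = -134.9984°
θ_3 = φ − θ_1 − θ_2 = 149.9955° (wrapped to (-180°,180°])

-134.998 -29.997 149.996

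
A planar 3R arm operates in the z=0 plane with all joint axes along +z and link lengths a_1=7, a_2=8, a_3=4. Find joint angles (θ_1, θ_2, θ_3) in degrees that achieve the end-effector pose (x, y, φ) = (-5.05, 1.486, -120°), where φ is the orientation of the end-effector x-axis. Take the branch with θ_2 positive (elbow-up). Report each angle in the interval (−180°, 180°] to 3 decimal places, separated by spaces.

44.997 134.999 60.004

wrist centre = target − a_3·(cos φ, sin φ) = (-3.0500, 4.9501)
cos θ_2 = (33.8060−7²−8²)/(2·7·8) = -0.7071; θ_2 = 134.9986° (elbow-up)
β = atan2(4.9501,-3.0500) = 121.6393°; ψ = atan2(5.6570,1.3433) = 76.6422°
θ_1 = β − ψ = 44.9971°
θ_3 = φ − θ_1 − θ_2 = 60.0043° (wrapped to (-180°,180°])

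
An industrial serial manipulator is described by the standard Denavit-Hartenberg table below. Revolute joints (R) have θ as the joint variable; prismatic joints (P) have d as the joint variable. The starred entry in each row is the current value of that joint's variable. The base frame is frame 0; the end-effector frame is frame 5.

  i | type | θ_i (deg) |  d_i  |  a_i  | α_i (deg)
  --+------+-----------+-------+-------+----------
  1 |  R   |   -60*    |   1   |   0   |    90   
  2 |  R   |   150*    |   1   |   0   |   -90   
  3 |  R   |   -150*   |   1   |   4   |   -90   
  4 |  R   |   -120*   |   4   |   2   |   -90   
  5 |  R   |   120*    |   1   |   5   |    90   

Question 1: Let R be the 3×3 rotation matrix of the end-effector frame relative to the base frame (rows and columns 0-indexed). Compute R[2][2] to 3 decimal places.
End-effector z-axis (col 2 of R) = (0.3209,0.7433,-0.5870)
R[2][2] = -0.5870

-0.587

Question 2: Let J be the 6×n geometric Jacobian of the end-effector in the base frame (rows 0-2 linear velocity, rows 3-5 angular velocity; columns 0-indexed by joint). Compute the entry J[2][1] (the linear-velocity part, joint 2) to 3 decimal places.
axis z_1 = (-0.8660,-0.5000,0.0000); lever o_n−o_1 = (-1.1105,-4.6208,-3.2219)
cross product → J_v[:, 1] = (1.6109,-2.7902,3.4465)
J_ω[:, 1] = z_1
entry J[2][1] = 3.4465

3.446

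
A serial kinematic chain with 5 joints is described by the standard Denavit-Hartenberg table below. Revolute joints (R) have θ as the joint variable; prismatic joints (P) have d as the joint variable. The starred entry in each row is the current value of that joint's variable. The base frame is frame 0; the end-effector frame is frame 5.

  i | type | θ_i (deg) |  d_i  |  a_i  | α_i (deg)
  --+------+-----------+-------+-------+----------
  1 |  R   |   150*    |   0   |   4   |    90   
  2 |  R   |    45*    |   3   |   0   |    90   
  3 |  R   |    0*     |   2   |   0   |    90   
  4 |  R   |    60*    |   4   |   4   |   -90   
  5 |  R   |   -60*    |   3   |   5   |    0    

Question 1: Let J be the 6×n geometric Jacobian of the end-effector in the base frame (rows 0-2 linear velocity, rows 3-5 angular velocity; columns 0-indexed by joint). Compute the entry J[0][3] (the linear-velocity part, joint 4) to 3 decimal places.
axis z_3 = (-0.5000,-0.8660,-0.0000); lever o_n−o_3 = (-8.9300,-4.4631,-4.5801)
cross product → J_v[:, 3] = (3.9665,-2.2901,-5.5021)
J_ω[:, 3] = z_3
entry J[0][3] = 3.9665

3.966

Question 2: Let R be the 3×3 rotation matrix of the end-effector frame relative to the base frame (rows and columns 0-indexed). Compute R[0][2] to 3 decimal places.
0.224

End-effector z-axis (col 2 of R) = (0.2241,-0.1294,-0.9659)
R[0][2] = 0.2241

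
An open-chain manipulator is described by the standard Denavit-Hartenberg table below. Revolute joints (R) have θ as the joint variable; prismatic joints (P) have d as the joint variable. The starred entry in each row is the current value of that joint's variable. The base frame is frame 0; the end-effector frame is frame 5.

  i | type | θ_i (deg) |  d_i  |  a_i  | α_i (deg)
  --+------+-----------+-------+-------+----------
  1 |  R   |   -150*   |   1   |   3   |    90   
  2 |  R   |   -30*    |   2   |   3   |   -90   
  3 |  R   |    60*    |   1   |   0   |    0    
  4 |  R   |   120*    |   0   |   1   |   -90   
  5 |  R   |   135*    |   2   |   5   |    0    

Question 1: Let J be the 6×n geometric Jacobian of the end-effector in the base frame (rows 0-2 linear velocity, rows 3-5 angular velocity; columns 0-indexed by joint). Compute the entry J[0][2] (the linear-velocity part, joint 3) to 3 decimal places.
axis z_2 = (-0.4330,-0.2500,0.8660); lever o_n−o_2 = (-1.8037,1.2680,-3.4636)
cross product → J_v[:, 2] = (-0.2322,-3.0619,-1.0000)
J_ω[:, 2] = z_2
entry J[0][2] = -0.2322

-0.232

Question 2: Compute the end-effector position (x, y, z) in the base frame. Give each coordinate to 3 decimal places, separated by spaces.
-7.652 0.201 -3.964

after link 1: o_1 = (-2.5981, -1.5000, 1.0000)
after link 2: o_2 = (-5.8481, -1.0670, -0.5000)
after link 3: o_3 = (-6.2811, -1.3170, 0.3660)
after link 4: o_4 = (-5.5311, -0.8840, 0.8660)
after link 5: o_5 = (-7.6518, 0.2010, -3.9636)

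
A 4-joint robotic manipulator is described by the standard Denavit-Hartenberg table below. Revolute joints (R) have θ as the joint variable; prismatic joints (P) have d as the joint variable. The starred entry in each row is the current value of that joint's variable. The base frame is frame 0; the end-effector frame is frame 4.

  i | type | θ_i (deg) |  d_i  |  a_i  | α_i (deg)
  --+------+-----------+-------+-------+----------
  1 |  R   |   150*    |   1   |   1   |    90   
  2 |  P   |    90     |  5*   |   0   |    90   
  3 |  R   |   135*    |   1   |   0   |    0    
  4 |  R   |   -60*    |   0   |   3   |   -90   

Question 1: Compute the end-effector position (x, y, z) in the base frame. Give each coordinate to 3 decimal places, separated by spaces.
2.217 7.840 1.776

after link 1: o_1 = (-0.8660, 0.5000, 1.0000)
after link 2: o_2 = (1.6340, 4.8301, 1.0000)
after link 3: o_3 = (0.7679, 5.3301, 1.0000)
after link 4: o_4 = (2.2168, 7.8397, 1.7765)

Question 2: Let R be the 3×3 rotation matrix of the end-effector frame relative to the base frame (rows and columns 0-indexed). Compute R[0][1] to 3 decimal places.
0.866

End-effector y-axis (col 1 of R) = (0.8660,-0.5000,0.0000)
R[0][1] = 0.8660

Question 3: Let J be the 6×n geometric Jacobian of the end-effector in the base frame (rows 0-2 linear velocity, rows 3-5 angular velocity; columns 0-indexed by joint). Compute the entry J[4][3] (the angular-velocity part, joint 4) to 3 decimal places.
0.500

axis z_3 = (-0.8660,0.5000,-0.0000); lever o_n−o_3 = (1.4489,2.5095,0.7765)
cross product → J_v[:, 3] = (0.3882,0.6724,-2.8978)
J_ω[:, 3] = z_3
entry J[4][3] = 0.5000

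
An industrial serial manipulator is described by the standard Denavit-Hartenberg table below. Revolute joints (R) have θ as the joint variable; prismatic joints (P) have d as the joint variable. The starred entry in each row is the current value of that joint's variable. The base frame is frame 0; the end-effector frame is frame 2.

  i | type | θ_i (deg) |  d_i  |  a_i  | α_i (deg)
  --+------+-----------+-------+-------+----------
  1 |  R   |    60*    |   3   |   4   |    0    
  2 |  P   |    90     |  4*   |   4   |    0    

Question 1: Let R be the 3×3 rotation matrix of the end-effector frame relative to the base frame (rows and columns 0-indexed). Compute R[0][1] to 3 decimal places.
-0.500

End-effector y-axis (col 1 of R) = (-0.5000,-0.8660,0.0000)
R[0][1] = -0.5000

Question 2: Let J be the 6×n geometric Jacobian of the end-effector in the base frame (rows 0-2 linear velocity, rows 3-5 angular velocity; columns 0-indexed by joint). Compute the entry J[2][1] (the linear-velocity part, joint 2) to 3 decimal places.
1.000

prismatic axis z_1 = (0.0000,0.0000,1.0000)
J_v[:, 1] = z_1; J_ω[:, 1] = (0,0,0)
entry J[2][1] = 1.0000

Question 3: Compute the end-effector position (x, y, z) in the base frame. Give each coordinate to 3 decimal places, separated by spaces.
-1.464 5.464 7.000

after link 1: o_1 = (2.0000, 3.4641, 3.0000)
after link 2: o_2 = (-1.4641, 5.4641, 7.0000)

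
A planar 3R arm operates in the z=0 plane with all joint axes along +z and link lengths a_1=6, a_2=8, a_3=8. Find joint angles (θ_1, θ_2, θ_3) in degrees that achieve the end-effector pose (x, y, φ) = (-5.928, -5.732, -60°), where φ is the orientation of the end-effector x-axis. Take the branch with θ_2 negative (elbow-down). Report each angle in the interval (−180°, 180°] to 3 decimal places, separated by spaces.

wrist centre = target − a_3·(cos φ, sin φ) = (-9.9280, 1.1962)
cos θ_2 = (99.9961−6²−8²)/(2·6·8) = -0.0000; θ_2 = -90.0023° (elbow-down)
β = atan2(1.1962,-9.9280) = 173.1297°; ψ = atan2(-8.0000,5.9997) = -53.1316°
θ_1 = β − ψ = 226.2613°
θ_3 = φ − θ_1 − θ_2 = 163.7411° (wrapped to (-180°,180°])

-133.739 -90.002 163.741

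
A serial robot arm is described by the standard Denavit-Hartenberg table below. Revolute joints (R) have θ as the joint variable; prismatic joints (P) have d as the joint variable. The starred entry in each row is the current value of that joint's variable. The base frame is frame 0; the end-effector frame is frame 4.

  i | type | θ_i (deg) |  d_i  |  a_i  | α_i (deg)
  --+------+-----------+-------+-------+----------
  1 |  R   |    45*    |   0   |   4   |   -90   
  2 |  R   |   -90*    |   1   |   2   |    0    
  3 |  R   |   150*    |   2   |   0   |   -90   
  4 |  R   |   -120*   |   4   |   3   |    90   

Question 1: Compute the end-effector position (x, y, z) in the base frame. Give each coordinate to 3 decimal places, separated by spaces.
after link 1: o_1 = (2.8284, 2.8284, 0.0000)
after link 2: o_2 = (2.1213, 3.5355, 2.0000)
after link 3: o_3 = (0.7071, 4.9497, 2.0000)
after link 4: o_4 = (-4.1098, 3.8070, 1.2990)

-4.110 3.807 1.299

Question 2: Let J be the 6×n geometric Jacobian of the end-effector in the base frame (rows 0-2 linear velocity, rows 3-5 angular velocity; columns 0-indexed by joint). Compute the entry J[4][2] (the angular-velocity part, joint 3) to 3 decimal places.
0.707

axis z_2 = (-0.7071,0.7071,0.0000); lever o_n−o_2 = (-6.2312,0.2715,-0.7010)
cross product → J_v[:, 2] = (-0.4957,-0.4957,4.2141)
J_ω[:, 2] = z_2
entry J[4][2] = 0.7071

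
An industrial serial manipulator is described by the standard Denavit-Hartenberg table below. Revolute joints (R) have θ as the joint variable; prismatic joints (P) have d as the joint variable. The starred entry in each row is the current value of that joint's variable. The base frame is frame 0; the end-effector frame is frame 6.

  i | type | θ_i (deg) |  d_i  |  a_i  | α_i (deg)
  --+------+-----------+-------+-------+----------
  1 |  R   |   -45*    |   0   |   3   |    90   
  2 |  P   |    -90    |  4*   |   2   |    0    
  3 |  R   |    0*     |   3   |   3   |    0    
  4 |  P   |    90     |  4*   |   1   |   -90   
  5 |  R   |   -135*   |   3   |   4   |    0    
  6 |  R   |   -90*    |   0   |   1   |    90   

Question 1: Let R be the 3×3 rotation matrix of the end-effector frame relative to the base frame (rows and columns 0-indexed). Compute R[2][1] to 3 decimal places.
End-effector y-axis (col 1 of R) = (-0.0000,-0.0000,1.0000)
R[2][1] = 1.0000

1.000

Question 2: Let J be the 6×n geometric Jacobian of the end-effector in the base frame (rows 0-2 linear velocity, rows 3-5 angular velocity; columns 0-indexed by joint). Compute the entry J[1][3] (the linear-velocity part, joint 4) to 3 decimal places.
prismatic axis z_3 = (-0.7071,-0.7071,0.0000)
J_v[:, 3] = z_3; J_ω[:, 3] = (0,0,0)
entry J[1][3] = -0.7071

-0.707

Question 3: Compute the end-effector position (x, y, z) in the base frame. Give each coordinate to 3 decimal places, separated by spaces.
after link 1: o_1 = (2.1213, -2.1213, 0.0000)
after link 2: o_2 = (-0.7071, -4.9497, -2.0000)
after link 3: o_3 = (-2.8284, -7.0711, -5.0000)
after link 4: o_4 = (-4.9497, -10.6066, -5.0000)
after link 5: o_5 = (-8.9497, -10.6066, -2.0000)
after link 6: o_6 = (-8.9497, -9.6066, -2.0000)

-8.950 -9.607 -2.000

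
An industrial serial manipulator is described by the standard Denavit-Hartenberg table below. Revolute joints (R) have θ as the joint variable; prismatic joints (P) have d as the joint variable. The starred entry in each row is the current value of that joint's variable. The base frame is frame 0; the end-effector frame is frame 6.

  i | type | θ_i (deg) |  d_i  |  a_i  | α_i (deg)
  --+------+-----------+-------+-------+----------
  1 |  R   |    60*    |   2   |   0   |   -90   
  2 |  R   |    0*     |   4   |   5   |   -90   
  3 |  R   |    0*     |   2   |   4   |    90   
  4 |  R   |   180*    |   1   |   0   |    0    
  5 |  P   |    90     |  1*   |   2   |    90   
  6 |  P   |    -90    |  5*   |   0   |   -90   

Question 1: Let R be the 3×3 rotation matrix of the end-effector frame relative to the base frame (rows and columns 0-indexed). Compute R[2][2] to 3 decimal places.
End-effector z-axis (col 2 of R) = (-0.0000,-0.0000,1.0000)
R[2][2] = 1.0000

1.000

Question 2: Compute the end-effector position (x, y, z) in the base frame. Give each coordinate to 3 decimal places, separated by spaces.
-3.196 6.464 2.000

after link 1: o_1 = (0.0000, 0.0000, 2.0000)
after link 2: o_2 = (-0.9641, 6.3301, 2.0000)
after link 3: o_3 = (1.0359, 9.7942, 0.0000)
after link 4: o_4 = (0.1699, 10.2942, 0.0000)
after link 5: o_5 = (-0.6962, 10.7942, 2.0000)
after link 6: o_6 = (-3.1962, 6.4641, 2.0000)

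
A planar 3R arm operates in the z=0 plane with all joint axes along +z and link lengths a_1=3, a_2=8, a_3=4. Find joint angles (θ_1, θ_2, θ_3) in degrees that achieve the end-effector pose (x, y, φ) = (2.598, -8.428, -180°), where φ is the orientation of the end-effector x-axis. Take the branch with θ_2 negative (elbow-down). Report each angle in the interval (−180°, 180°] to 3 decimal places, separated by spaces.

wrist centre = target − a_3·(cos φ, sin φ) = (6.5980, -8.4280)
cos θ_2 = (114.5648−3²−8²)/(2·3·8) = 0.8659; θ_2 = -30.0106° (elbow-down)
β = atan2(-8.4280,6.5980) = -51.9438°; ψ = atan2(-4.0013,9.9275) = -21.9520°
θ_1 = β − ψ = -29.9918°
θ_3 = φ − θ_1 − θ_2 = -119.9976° (wrapped to (-180°,180°])

-29.992 -30.011 -119.998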